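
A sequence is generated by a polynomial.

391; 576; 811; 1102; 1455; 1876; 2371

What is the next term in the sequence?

Δ: 185, 235, 291, 353, 421, 495
Δ²: 50, 56, 62, 68, 74
Δ³: 6, 6, 6, 6
The third differences are constant (6).
74 + 6 = 80;  495 + 80 = 575;  2371 + 575 = 2946

2946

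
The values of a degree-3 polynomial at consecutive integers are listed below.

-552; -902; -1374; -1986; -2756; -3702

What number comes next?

-4842

First differences: -350 , -472 , -612 , -770 , -946
Second differences: -122 , -140 , -158 , -176
Third differences: -18 , -18 , -18
Constant third difference = -18, so extend:
-176 − 18 = -194;  -946 − 194 = -1140;  -3702 − 1140 = -4842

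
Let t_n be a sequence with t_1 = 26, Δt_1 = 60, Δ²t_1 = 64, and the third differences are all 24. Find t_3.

Build the table forward from the leading diagonal:
Δ³: 24  24  24
Δ²: 64  88  112
Δ: 60  124  212
t: 26  86  210

210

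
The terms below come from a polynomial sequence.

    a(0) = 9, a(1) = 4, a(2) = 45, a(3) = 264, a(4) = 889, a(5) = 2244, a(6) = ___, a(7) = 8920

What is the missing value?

Using the first 6 terms:
-5, 41, 219, 625, 1355
46, 178, 406, 730
132, 228, 324
96, 96
Constant fourth difference = 96.
Extend forward: 324 + 96 = 420;  730 + 420 = 1150;  1355 + 1150 = 2505;  2244 + 2505 = 4749

4749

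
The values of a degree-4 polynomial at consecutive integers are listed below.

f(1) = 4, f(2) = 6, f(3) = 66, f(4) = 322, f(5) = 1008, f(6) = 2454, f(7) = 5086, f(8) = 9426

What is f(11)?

39354

First differences: 2  60  256  686  1446  2632  4340
Second differences: 58  196  430  760  1186  1708
Third differences: 138  234  330  426  522
Fourth differences: 96  96  96  96
The fourth differences are constant (96).
522 + 96 = 618;  1708 + 618 = 2326;  4340 + 2326 = 6666;  9426 + 6666 = 16092
618 + 96 = 714;  2326 + 714 = 3040;  6666 + 3040 = 9706;  16092 + 9706 = 25798
714 + 96 = 810;  3040 + 810 = 3850;  9706 + 3850 = 13556;  25798 + 13556 = 39354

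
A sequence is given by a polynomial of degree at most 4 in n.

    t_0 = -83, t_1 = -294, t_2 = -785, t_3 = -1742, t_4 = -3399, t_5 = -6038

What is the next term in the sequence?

Δ: -211  -491  -957  -1657  -2639
Δ²: -280  -466  -700  -982
Δ³: -186  -234  -282
Δ⁴: -48  -48
Constant fourth difference = -48, so extend:
-282 − 48 = -330;  -982 − 330 = -1312;  -2639 − 1312 = -3951;  -6038 − 3951 = -9989

-9989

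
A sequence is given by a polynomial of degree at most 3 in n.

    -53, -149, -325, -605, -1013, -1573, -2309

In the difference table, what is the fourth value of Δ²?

-152

D1: -96, -176, -280, -408, -560, -736
D2: -80, -104, -128, -152, -176
D3: -24, -24, -24, -24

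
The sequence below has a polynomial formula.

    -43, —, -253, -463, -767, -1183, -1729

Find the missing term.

-119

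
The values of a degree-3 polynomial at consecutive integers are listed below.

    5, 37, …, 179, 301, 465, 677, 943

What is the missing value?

Using the last 5 terms:
122  164  212  266
42  48  54
6  6
Constant third difference = 6.
Extend backward: 42 − 6 = 36;  122 − 36 = 86;  179 − 86 = 93

93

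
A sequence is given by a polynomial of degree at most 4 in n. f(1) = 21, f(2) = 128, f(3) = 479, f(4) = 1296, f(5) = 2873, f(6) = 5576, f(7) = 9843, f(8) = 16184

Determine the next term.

25181

First differences: 107 , 351 , 817 , 1577 , 2703 , 4267 , 6341
Second differences: 244 , 466 , 760 , 1126 , 1564 , 2074
Third differences: 222 , 294 , 366 , 438 , 510
Fourth differences: 72 , 72 , 72 , 72
The fourth differences are constant (72).
510 + 72 = 582;  2074 + 582 = 2656;  6341 + 2656 = 8997;  16184 + 8997 = 25181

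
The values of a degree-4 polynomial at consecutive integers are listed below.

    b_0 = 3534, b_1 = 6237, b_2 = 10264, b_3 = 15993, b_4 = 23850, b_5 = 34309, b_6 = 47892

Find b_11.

184297

2703, 4027, 5729, 7857, 10459, 13583
1324, 1702, 2128, 2602, 3124
378, 426, 474, 522
48, 48, 48
Fourth differences constant at 48.
522 + 48 = 570;  3124 + 570 = 3694;  13583 + 3694 = 17277;  47892 + 17277 = 65169
570 + 48 = 618;  3694 + 618 = 4312;  17277 + 4312 = 21589;  65169 + 21589 = 86758
618 + 48 = 666;  4312 + 666 = 4978;  21589 + 4978 = 26567;  86758 + 26567 = 113325
666 + 48 = 714;  4978 + 714 = 5692;  26567 + 5692 = 32259;  113325 + 32259 = 145584
714 + 48 = 762;  5692 + 762 = 6454;  32259 + 6454 = 38713;  145584 + 38713 = 184297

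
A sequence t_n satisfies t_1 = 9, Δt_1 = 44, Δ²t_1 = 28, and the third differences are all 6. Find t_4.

231

Build the table forward from the leading diagonal:
Third differences: 6, 6, 6, 6
Second differences: 28, 34, 40, 46
First differences: 44, 72, 106, 146
t: 9, 53, 125, 231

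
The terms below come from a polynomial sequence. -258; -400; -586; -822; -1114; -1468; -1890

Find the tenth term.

-3624

Δ: -142, -186, -236, -292, -354, -422
Δ²: -44, -50, -56, -62, -68
Δ³: -6, -6, -6, -6
Constant third difference = -6, so extend:
-68 − 6 = -74;  -422 − 74 = -496;  -1890 − 496 = -2386
-74 − 6 = -80;  -496 − 80 = -576;  -2386 − 576 = -2962
-80 − 6 = -86;  -576 − 86 = -662;  -2962 − 662 = -3624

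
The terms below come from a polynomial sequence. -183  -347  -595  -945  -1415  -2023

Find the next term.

-2787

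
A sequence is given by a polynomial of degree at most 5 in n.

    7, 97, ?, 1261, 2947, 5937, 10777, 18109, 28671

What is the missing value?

Using the last 6 terms:
D1: 1686  2990  4840  7332  10562
D2: 1304  1850  2492  3230
D3: 546  642  738
D4: 96  96
Constant fourth difference = 96.
Extend backward: 546 − 96 = 450;  1304 − 450 = 854;  1686 − 854 = 832;  1261 − 832 = 429

429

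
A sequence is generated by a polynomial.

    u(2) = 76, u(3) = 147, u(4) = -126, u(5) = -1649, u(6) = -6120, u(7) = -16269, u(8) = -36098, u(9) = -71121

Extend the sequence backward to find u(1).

First differences: 71  -273  -1523  -4471  -10149  -19829  -35023
Second differences: -344  -1250  -2948  -5678  -9680  -15194
Third differences: -906  -1698  -2730  -4002  -5514
Fourth differences: -792  -1032  -1272  -1512
Fifth differences: -240  -240  -240
The fifth differences are constant at -240.
Work back: -792 + 240 = -552;  -906 + 552 = -354;  -344 + 354 = 10;  71 − 10 = 61;  76 − 61 = 15

15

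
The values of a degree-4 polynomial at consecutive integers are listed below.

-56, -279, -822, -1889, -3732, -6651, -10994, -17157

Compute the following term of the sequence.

-25584

Δ: -223 , -543 , -1067 , -1843 , -2919 , -4343 , -6163
Δ²: -320 , -524 , -776 , -1076 , -1424 , -1820
Δ³: -204 , -252 , -300 , -348 , -396
Δ⁴: -48 , -48 , -48 , -48
Constant fourth difference = -48, so extend:
-396 − 48 = -444;  -1820 − 444 = -2264;  -6163 − 2264 = -8427;  -17157 − 8427 = -25584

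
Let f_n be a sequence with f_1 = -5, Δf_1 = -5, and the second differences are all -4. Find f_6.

-70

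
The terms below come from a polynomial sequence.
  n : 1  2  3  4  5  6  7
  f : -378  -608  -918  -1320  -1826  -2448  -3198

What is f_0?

-216

First differences: -230, -310, -402, -506, -622, -750
Second differences: -80, -92, -104, -116, -128
Third differences: -12, -12, -12, -12
The third differences are constant at -12.
Work back: -80 + 12 = -68;  -230 + 68 = -162;  -378 + 162 = -216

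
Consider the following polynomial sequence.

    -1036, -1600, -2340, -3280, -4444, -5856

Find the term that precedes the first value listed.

-624

-564, -740, -940, -1164, -1412
-176, -200, -224, -248
-24, -24, -24
The third differences are constant at -24.
Work back: -176 + 24 = -152;  -564 + 152 = -412;  -1036 + 412 = -624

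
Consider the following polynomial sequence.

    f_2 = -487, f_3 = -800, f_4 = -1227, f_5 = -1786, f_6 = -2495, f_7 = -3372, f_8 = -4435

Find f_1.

-270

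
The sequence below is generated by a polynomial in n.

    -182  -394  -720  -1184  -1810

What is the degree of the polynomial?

3

Δ: -212, -326, -464, -626
Δ²: -114, -138, -162
Δ³: -24, -24
The third differences are constant, so the polynomial has degree 3.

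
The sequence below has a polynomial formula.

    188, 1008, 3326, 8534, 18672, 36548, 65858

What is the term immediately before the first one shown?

D1: 820  2318  5208  10138  17876  29310
D2: 1498  2890  4930  7738  11434
D3: 1392  2040  2808  3696
D4: 648  768  888
D5: 120  120
The fifth differences are constant at 120.
Work back: 648 − 120 = 528;  1392 − 528 = 864;  1498 − 864 = 634;  820 − 634 = 186;  188 − 186 = 2

2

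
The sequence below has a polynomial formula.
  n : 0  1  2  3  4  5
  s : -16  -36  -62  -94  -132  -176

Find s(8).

-344

First differences: -20, -26, -32, -38, -44
Second differences: -6, -6, -6, -6
Second differences constant at -6.
-44 − 6 = -50;  -176 − 50 = -226
-50 − 6 = -56;  -226 − 56 = -282
-56 − 6 = -62;  -282 − 62 = -344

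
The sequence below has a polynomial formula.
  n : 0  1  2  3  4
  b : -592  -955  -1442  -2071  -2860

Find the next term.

-363  -487  -629  -789
-124  -142  -160
-18  -18
The third differences are constant (-18).
-160 − 18 = -178;  -789 − 178 = -967;  -2860 − 967 = -3827

-3827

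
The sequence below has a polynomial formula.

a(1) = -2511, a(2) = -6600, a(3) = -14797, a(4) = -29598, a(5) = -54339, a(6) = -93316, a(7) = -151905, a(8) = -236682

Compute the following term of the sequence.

-4089, -8197, -14801, -24741, -38977, -58589, -84777
-4108, -6604, -9940, -14236, -19612, -26188
-2496, -3336, -4296, -5376, -6576
-840, -960, -1080, -1200
-120, -120, -120
The fifth differences are constant (-120).
-1200 − 120 = -1320;  -6576 − 1320 = -7896;  -26188 − 7896 = -34084;  -84777 − 34084 = -118861;  -236682 − 118861 = -355543

-355543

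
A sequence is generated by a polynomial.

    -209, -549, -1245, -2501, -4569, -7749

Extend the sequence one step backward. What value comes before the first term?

D1: -340, -696, -1256, -2068, -3180
D2: -356, -560, -812, -1112
D3: -204, -252, -300
D4: -48, -48
The fourth differences are constant at -48.
Work back: -204 + 48 = -156;  -356 + 156 = -200;  -340 + 200 = -140;  -209 + 140 = -69

-69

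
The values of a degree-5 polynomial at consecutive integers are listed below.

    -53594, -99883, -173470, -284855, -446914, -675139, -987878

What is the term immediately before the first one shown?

-26239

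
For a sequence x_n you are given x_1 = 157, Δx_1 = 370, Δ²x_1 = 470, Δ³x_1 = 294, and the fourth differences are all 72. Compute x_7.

16387

Build the table forward from the leading diagonal:
Fourth differences: 72  72  72  72  72  72  72
Third differences: 294  366  438  510  582  654  726
Second differences: 470  764  1130  1568  2078  2660  3314
First differences: 370  840  1604  2734  4302  6380  9040
x: 157  527  1367  2971  5705  10007  16387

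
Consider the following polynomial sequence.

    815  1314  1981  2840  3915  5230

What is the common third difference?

24

Δ: 499, 667, 859, 1075, 1315
Δ²: 168, 192, 216, 240
Δ³: 24, 24, 24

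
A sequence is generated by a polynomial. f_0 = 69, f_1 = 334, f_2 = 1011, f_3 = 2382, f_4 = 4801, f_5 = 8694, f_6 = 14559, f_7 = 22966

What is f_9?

50046

D1: 265, 677, 1371, 2419, 3893, 5865, 8407
D2: 412, 694, 1048, 1474, 1972, 2542
D3: 282, 354, 426, 498, 570
D4: 72, 72, 72, 72
Fourth differences constant at 72.
570 + 72 = 642;  2542 + 642 = 3184;  8407 + 3184 = 11591;  22966 + 11591 = 34557
642 + 72 = 714;  3184 + 714 = 3898;  11591 + 3898 = 15489;  34557 + 15489 = 50046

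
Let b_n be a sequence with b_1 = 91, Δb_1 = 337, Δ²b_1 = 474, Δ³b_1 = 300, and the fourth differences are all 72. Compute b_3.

1239

Build the table forward from the leading diagonal:
Δ⁴: 72, 72, 72
Δ³: 300, 372, 444
Δ²: 474, 774, 1146
Δ: 337, 811, 1585
b: 91, 428, 1239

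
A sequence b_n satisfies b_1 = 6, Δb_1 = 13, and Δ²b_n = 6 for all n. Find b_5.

Build the table forward from the leading diagonal:
Δ²: 6, 6, 6, 6, 6
Δ: 13, 19, 25, 31, 37
b: 6, 19, 38, 63, 94

94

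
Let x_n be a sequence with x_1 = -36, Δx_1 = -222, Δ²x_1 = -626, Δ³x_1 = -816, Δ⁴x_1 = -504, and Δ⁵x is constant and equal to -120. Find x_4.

Build the table forward from the leading diagonal:
D5: -120  -120  -120  -120
D4: -504  -624  -744  -864
D3: -816  -1320  -1944  -2688
D2: -626  -1442  -2762  -4706
D1: -222  -848  -2290  -5052
x: -36  -258  -1106  -3396

-3396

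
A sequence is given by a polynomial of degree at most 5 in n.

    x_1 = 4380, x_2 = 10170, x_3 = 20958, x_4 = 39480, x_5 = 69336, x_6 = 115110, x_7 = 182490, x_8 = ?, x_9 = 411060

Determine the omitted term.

278388

Using the first 7 terms:
D1: 5790  10788  18522  29856  45774  67380
D2: 4998  7734  11334  15918  21606
D3: 2736  3600  4584  5688
D4: 864  984  1104
D5: 120  120
Constant fifth difference = 120.
Extend forward: 1104 + 120 = 1224;  5688 + 1224 = 6912;  21606 + 6912 = 28518;  67380 + 28518 = 95898;  182490 + 95898 = 278388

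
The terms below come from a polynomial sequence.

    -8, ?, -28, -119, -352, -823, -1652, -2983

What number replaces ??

-7

Using the last 6 terms:
First differences: -91  -233  -471  -829  -1331
Second differences: -142  -238  -358  -502
Third differences: -96  -120  -144
Fourth differences: -24  -24
Constant fourth difference = -24.
Extend backward: -96 + 24 = -72;  -142 + 72 = -70;  -91 + 70 = -21;  -28 + 21 = -7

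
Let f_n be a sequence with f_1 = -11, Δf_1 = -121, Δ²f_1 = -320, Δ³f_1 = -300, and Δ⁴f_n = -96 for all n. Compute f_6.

Build the table forward from the leading diagonal:
Δ⁴: -96  -96  -96  -96  -96  -96
Δ³: -300  -396  -492  -588  -684  -780
Δ²: -320  -620  -1016  -1508  -2096  -2780
Δ: -121  -441  -1061  -2077  -3585  -5681
f: -11  -132  -573  -1634  -3711  -7296

-7296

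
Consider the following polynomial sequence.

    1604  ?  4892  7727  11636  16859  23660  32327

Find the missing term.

2915

Using the last 6 terms:
2835, 3909, 5223, 6801, 8667
1074, 1314, 1578, 1866
240, 264, 288
24, 24
Constant fourth difference = 24.
Extend backward: 240 − 24 = 216;  1074 − 216 = 858;  2835 − 858 = 1977;  4892 − 1977 = 2915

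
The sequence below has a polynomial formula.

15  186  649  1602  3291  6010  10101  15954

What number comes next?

Δ: 171, 463, 953, 1689, 2719, 4091, 5853
Δ²: 292, 490, 736, 1030, 1372, 1762
Δ³: 198, 246, 294, 342, 390
Δ⁴: 48, 48, 48, 48
Constant fourth difference = 48, so extend:
390 + 48 = 438;  1762 + 438 = 2200;  5853 + 2200 = 8053;  15954 + 8053 = 24007

24007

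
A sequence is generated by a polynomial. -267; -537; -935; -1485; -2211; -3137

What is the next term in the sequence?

First differences: -270  -398  -550  -726  -926
Second differences: -128  -152  -176  -200
Third differences: -24  -24  -24
The third differences are constant (-24).
-200 − 24 = -224;  -926 − 224 = -1150;  -3137 − 1150 = -4287

-4287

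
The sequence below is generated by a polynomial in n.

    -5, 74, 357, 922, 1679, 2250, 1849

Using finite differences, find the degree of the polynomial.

79, 283, 565, 757, 571, -401
204, 282, 192, -186, -972
78, -90, -378, -786
-168, -288, -408
-120, -120
The fifth differences are constant, so the polynomial has degree 5.

5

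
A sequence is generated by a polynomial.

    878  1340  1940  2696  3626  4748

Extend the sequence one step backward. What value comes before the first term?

Δ: 462, 600, 756, 930, 1122
Δ²: 138, 156, 174, 192
Δ³: 18, 18, 18
The third differences are constant at 18.
Work back: 138 − 18 = 120;  462 − 120 = 342;  878 − 342 = 536

536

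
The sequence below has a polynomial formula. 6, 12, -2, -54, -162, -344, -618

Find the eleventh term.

-2994

First differences: 6 , -14 , -52 , -108 , -182 , -274
Second differences: -20 , -38 , -56 , -74 , -92
Third differences: -18 , -18 , -18 , -18
Constant third difference = -18, so extend:
-92 − 18 = -110;  -274 − 110 = -384;  -618 − 384 = -1002
-110 − 18 = -128;  -384 − 128 = -512;  -1002 − 512 = -1514
-128 − 18 = -146;  -512 − 146 = -658;  -1514 − 658 = -2172
-146 − 18 = -164;  -658 − 164 = -822;  -2172 − 822 = -2994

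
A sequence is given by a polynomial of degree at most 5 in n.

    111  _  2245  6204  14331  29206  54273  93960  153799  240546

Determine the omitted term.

Using the last 8 terms:
D1: 3959  8127  14875  25067  39687  59839  86747
D2: 4168  6748  10192  14620  20152  26908
D3: 2580  3444  4428  5532  6756
D4: 864  984  1104  1224
D5: 120  120  120
Constant fifth difference = 120.
Extend backward: 864 − 120 = 744;  2580 − 744 = 1836;  4168 − 1836 = 2332;  3959 − 2332 = 1627;  2245 − 1627 = 618

618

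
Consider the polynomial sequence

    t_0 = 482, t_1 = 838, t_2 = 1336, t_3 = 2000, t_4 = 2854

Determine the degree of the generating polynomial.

3

D1: 356, 498, 664, 854
D2: 142, 166, 190
D3: 24, 24
The third differences are constant, so the polynomial has degree 3.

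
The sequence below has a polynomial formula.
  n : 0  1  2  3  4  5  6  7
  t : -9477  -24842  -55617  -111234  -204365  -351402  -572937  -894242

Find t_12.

-5269917

First differences: -15365, -30775, -55617, -93131, -147037, -221535, -321305
Second differences: -15410, -24842, -37514, -53906, -74498, -99770
Third differences: -9432, -12672, -16392, -20592, -25272
Fourth differences: -3240, -3720, -4200, -4680
Fifth differences: -480, -480, -480
Fifth differences constant at -480.
-4680 − 480 = -5160;  -25272 − 5160 = -30432;  -99770 − 30432 = -130202;  -321305 − 130202 = -451507;  -894242 − 451507 = -1345749
-5160 − 480 = -5640;  -30432 − 5640 = -36072;  -130202 − 36072 = -166274;  -451507 − 166274 = -617781;  -1345749 − 617781 = -1963530
-5640 − 480 = -6120;  -36072 − 6120 = -42192;  -166274 − 42192 = -208466;  -617781 − 208466 = -826247;  -1963530 − 826247 = -2789777
-6120 − 480 = -6600;  -42192 − 6600 = -48792;  -208466 − 48792 = -257258;  -826247 − 257258 = -1083505;  -2789777 − 1083505 = -3873282
-6600 − 480 = -7080;  -48792 − 7080 = -55872;  -257258 − 55872 = -313130;  -1083505 − 313130 = -1396635;  -3873282 − 1396635 = -5269917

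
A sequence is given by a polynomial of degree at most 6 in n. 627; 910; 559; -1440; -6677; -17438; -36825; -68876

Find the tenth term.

283 , -351 , -1999 , -5237 , -10761 , -19387 , -32051
-634 , -1648 , -3238 , -5524 , -8626 , -12664
-1014 , -1590 , -2286 , -3102 , -4038
-576 , -696 , -816 , -936
-120 , -120 , -120
Fifth differences constant at -120.
-936 − 120 = -1056;  -4038 − 1056 = -5094;  -12664 − 5094 = -17758;  -32051 − 17758 = -49809;  -68876 − 49809 = -118685
-1056 − 120 = -1176;  -5094 − 1176 = -6270;  -17758 − 6270 = -24028;  -49809 − 24028 = -73837;  -118685 − 73837 = -192522

-192522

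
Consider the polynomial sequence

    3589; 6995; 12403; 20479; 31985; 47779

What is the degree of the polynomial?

4

Δ: 3406, 5408, 8076, 11506, 15794
Δ²: 2002, 2668, 3430, 4288
Δ³: 666, 762, 858
Δ⁴: 96, 96
The fourth differences are constant, so the polynomial has degree 4.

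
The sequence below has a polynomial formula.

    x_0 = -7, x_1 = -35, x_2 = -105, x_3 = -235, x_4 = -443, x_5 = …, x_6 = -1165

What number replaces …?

Using the first 5 terms:
Δ: -28, -70, -130, -208
Δ²: -42, -60, -78
Δ³: -18, -18
Constant third difference = -18.
Extend forward: -78 − 18 = -96;  -208 − 96 = -304;  -443 − 304 = -747

-747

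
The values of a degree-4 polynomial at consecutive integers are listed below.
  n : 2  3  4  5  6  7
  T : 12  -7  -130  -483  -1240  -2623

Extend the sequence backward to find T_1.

5

D1: -19, -123, -353, -757, -1383
D2: -104, -230, -404, -626
D3: -126, -174, -222
D4: -48, -48
The fourth differences are constant at -48.
Work back: -126 + 48 = -78;  -104 + 78 = -26;  -19 + 26 = 7;  12 − 7 = 5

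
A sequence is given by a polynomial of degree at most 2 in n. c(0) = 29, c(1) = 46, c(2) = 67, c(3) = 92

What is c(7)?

First differences: 17  21  25
Second differences: 4  4
The second differences are constant (4).
25 + 4 = 29;  92 + 29 = 121
29 + 4 = 33;  121 + 33 = 154
33 + 4 = 37;  154 + 37 = 191
37 + 4 = 41;  191 + 41 = 232

232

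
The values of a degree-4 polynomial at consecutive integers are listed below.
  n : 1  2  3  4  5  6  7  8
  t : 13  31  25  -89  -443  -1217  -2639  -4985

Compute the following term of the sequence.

-8579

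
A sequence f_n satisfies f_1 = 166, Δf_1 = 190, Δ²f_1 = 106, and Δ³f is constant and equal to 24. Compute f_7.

3376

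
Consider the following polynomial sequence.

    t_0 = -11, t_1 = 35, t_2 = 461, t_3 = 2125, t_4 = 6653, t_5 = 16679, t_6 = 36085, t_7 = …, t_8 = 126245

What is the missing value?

Using the first 7 terms:
Δ: 46  426  1664  4528  10026  19406
Δ²: 380  1238  2864  5498  9380
Δ³: 858  1626  2634  3882
Δ⁴: 768  1008  1248
Δ⁵: 240  240
Constant fifth difference = 240.
Extend forward: 1248 + 240 = 1488;  3882 + 1488 = 5370;  9380 + 5370 = 14750;  19406 + 14750 = 34156;  36085 + 34156 = 70241

70241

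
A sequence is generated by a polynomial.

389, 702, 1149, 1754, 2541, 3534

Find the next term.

4757

D1: 313, 447, 605, 787, 993
D2: 134, 158, 182, 206
D3: 24, 24, 24
Constant third difference = 24, so extend:
206 + 24 = 230;  993 + 230 = 1223;  3534 + 1223 = 4757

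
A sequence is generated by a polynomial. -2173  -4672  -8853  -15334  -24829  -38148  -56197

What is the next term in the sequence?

-79978

-2499, -4181, -6481, -9495, -13319, -18049
-1682, -2300, -3014, -3824, -4730
-618, -714, -810, -906
-96, -96, -96
Fourth differences constant at -96.
-906 − 96 = -1002;  -4730 − 1002 = -5732;  -18049 − 5732 = -23781;  -56197 − 23781 = -79978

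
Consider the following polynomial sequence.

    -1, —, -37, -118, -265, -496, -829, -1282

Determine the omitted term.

Using the last 6 terms:
D1: -81  -147  -231  -333  -453
D2: -66  -84  -102  -120
D3: -18  -18  -18
Constant third difference = -18.
Extend backward: -66 + 18 = -48;  -81 + 48 = -33;  -37 + 33 = -4

-4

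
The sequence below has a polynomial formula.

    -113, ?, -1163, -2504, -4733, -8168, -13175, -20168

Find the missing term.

Using the last 6 terms:
D1: -1341  -2229  -3435  -5007  -6993
D2: -888  -1206  -1572  -1986
D3: -318  -366  -414
D4: -48  -48
Constant fourth difference = -48.
Extend backward: -318 + 48 = -270;  -888 + 270 = -618;  -1341 + 618 = -723;  -1163 + 723 = -440

-440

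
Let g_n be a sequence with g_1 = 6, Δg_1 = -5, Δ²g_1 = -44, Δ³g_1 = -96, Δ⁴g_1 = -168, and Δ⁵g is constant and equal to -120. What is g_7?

-5844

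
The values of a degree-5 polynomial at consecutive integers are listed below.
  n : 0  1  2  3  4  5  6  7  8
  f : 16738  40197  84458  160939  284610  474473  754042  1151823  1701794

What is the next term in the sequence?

2443885

First differences: 23459, 44261, 76481, 123671, 189863, 279569, 397781, 549971
Second differences: 20802, 32220, 47190, 66192, 89706, 118212, 152190
Third differences: 11418, 14970, 19002, 23514, 28506, 33978
Fourth differences: 3552, 4032, 4512, 4992, 5472
Fifth differences: 480, 480, 480, 480
Fifth differences constant at 480.
5472 + 480 = 5952;  33978 + 5952 = 39930;  152190 + 39930 = 192120;  549971 + 192120 = 742091;  1701794 + 742091 = 2443885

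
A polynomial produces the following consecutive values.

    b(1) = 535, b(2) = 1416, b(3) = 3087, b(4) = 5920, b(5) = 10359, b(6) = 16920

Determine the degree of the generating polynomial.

D1: 881, 1671, 2833, 4439, 6561
D2: 790, 1162, 1606, 2122
D3: 372, 444, 516
D4: 72, 72
The fourth differences are constant, so the polynomial has degree 4.

4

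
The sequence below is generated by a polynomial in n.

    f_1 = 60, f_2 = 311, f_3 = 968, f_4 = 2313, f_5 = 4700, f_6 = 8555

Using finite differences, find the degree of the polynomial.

4

First differences: 251, 657, 1345, 2387, 3855
Second differences: 406, 688, 1042, 1468
Third differences: 282, 354, 426
Fourth differences: 72, 72
The fourth differences are constant, so the polynomial has degree 4.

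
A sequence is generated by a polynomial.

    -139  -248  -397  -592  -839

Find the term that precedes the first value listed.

Δ: -109  -149  -195  -247
Δ²: -40  -46  -52
Δ³: -6  -6
The third differences are constant at -6.
Work back: -40 + 6 = -34;  -109 + 34 = -75;  -139 + 75 = -64

-64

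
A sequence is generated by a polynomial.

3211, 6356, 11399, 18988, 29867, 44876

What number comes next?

64951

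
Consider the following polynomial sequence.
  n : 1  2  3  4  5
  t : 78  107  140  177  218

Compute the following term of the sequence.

263

Δ: 29  33  37  41
Δ²: 4  4  4
Constant second difference = 4, so extend:
41 + 4 = 45;  218 + 45 = 263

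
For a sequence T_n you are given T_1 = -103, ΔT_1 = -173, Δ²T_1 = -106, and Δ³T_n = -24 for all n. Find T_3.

-555

Build the table forward from the leading diagonal:
Δ³: -24  -24  -24
Δ²: -106  -130  -154
Δ: -173  -279  -409
T: -103  -276  -555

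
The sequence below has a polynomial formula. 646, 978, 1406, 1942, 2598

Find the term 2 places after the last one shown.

332  428  536  656
96  108  120
12  12
Third differences constant at 12.
120 + 12 = 132;  656 + 132 = 788;  2598 + 788 = 3386
132 + 12 = 144;  788 + 144 = 932;  3386 + 932 = 4318

4318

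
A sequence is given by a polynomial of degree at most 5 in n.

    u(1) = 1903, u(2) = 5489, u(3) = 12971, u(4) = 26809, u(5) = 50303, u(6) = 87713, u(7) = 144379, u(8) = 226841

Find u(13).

1354111

D1: 3586  7482  13838  23494  37410  56666  82462
D2: 3896  6356  9656  13916  19256  25796
D3: 2460  3300  4260  5340  6540
D4: 840  960  1080  1200
D5: 120  120  120
Fifth differences constant at 120.
1200 + 120 = 1320;  6540 + 1320 = 7860;  25796 + 7860 = 33656;  82462 + 33656 = 116118;  226841 + 116118 = 342959
1320 + 120 = 1440;  7860 + 1440 = 9300;  33656 + 9300 = 42956;  116118 + 42956 = 159074;  342959 + 159074 = 502033
1440 + 120 = 1560;  9300 + 1560 = 10860;  42956 + 10860 = 53816;  159074 + 53816 = 212890;  502033 + 212890 = 714923
1560 + 120 = 1680;  10860 + 1680 = 12540;  53816 + 12540 = 66356;  212890 + 66356 = 279246;  714923 + 279246 = 994169
1680 + 120 = 1800;  12540 + 1800 = 14340;  66356 + 14340 = 80696;  279246 + 80696 = 359942;  994169 + 359942 = 1354111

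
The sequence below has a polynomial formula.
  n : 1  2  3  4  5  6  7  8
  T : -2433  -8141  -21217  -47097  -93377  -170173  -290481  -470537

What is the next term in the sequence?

-730177

First differences: -5708 , -13076 , -25880 , -46280 , -76796 , -120308 , -180056
Second differences: -7368 , -12804 , -20400 , -30516 , -43512 , -59748
Third differences: -5436 , -7596 , -10116 , -12996 , -16236
Fourth differences: -2160 , -2520 , -2880 , -3240
Fifth differences: -360 , -360 , -360
The fifth differences are constant (-360).
-3240 − 360 = -3600;  -16236 − 3600 = -19836;  -59748 − 19836 = -79584;  -180056 − 79584 = -259640;  -470537 − 259640 = -730177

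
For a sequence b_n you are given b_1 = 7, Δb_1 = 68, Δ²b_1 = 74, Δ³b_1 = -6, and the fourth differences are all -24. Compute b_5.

675

Build the table forward from the leading diagonal:
Fourth differences: -24, -24, -24, -24, -24
Third differences: -6, -30, -54, -78, -102
Second differences: 74, 68, 38, -16, -94
First differences: 68, 142, 210, 248, 232
b: 7, 75, 217, 427, 675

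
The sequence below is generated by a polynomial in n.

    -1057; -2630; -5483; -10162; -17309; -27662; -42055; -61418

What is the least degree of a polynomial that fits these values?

4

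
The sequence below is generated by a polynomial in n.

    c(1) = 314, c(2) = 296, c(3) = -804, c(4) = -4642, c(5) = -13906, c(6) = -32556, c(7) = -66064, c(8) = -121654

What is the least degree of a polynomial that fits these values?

5

First differences: -18, -1100, -3838, -9264, -18650, -33508, -55590
Second differences: -1082, -2738, -5426, -9386, -14858, -22082
Third differences: -1656, -2688, -3960, -5472, -7224
Fourth differences: -1032, -1272, -1512, -1752
Fifth differences: -240, -240, -240
The fifth differences are constant, so the polynomial has degree 5.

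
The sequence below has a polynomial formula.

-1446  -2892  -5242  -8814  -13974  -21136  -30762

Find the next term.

-1446, -2350, -3572, -5160, -7162, -9626
-904, -1222, -1588, -2002, -2464
-318, -366, -414, -462
-48, -48, -48
Constant fourth difference = -48, so extend:
-462 − 48 = -510;  -2464 − 510 = -2974;  -9626 − 2974 = -12600;  -30762 − 12600 = -43362

-43362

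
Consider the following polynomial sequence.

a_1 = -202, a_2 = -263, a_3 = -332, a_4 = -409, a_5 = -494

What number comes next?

-587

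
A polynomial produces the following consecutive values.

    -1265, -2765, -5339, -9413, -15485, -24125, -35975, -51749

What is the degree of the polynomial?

4

Δ: -1500, -2574, -4074, -6072, -8640, -11850, -15774
Δ²: -1074, -1500, -1998, -2568, -3210, -3924
Δ³: -426, -498, -570, -642, -714
Δ⁴: -72, -72, -72, -72
The fourth differences are constant, so the polynomial has degree 4.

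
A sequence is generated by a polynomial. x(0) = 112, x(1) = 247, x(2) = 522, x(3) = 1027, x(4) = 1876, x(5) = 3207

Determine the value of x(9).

16951

D1: 135 , 275 , 505 , 849 , 1331
D2: 140 , 230 , 344 , 482
D3: 90 , 114 , 138
D4: 24 , 24
Fourth differences constant at 24.
138 + 24 = 162;  482 + 162 = 644;  1331 + 644 = 1975;  3207 + 1975 = 5182
162 + 24 = 186;  644 + 186 = 830;  1975 + 830 = 2805;  5182 + 2805 = 7987
186 + 24 = 210;  830 + 210 = 1040;  2805 + 1040 = 3845;  7987 + 3845 = 11832
210 + 24 = 234;  1040 + 234 = 1274;  3845 + 1274 = 5119;  11832 + 5119 = 16951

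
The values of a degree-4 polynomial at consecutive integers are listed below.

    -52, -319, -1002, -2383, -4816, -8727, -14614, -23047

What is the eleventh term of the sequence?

-70402

-267, -683, -1381, -2433, -3911, -5887, -8433
-416, -698, -1052, -1478, -1976, -2546
-282, -354, -426, -498, -570
-72, -72, -72, -72
The fourth differences are constant (-72).
-570 − 72 = -642;  -2546 − 642 = -3188;  -8433 − 3188 = -11621;  -23047 − 11621 = -34668
-642 − 72 = -714;  -3188 − 714 = -3902;  -11621 − 3902 = -15523;  -34668 − 15523 = -50191
-714 − 72 = -786;  -3902 − 786 = -4688;  -15523 − 4688 = -20211;  -50191 − 20211 = -70402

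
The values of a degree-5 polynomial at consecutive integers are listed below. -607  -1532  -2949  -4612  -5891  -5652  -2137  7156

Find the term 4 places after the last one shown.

184908

Δ: -925 , -1417 , -1663 , -1279 , 239 , 3515 , 9293
Δ²: -492 , -246 , 384 , 1518 , 3276 , 5778
Δ³: 246 , 630 , 1134 , 1758 , 2502
Δ⁴: 384 , 504 , 624 , 744
Δ⁵: 120 , 120 , 120
Fifth differences constant at 120.
744 + 120 = 864;  2502 + 864 = 3366;  5778 + 3366 = 9144;  9293 + 9144 = 18437;  7156 + 18437 = 25593
864 + 120 = 984;  3366 + 984 = 4350;  9144 + 4350 = 13494;  18437 + 13494 = 31931;  25593 + 31931 = 57524
984 + 120 = 1104;  4350 + 1104 = 5454;  13494 + 5454 = 18948;  31931 + 18948 = 50879;  57524 + 50879 = 108403
1104 + 120 = 1224;  5454 + 1224 = 6678;  18948 + 6678 = 25626;  50879 + 25626 = 76505;  108403 + 76505 = 184908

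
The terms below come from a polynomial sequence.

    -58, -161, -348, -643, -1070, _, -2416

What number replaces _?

-1653

Using the first 5 terms:
Δ: -103  -187  -295  -427
Δ²: -84  -108  -132
Δ³: -24  -24
Constant third difference = -24.
Extend forward: -132 − 24 = -156;  -427 − 156 = -583;  -1070 − 583 = -1653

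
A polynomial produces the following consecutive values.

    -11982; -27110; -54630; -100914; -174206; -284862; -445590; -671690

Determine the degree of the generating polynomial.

5

Δ: -15128, -27520, -46284, -73292, -110656, -160728, -226100
Δ²: -12392, -18764, -27008, -37364, -50072, -65372
Δ³: -6372, -8244, -10356, -12708, -15300
Δ⁴: -1872, -2112, -2352, -2592
Δ⁵: -240, -240, -240
The fifth differences are constant, so the polynomial has degree 5.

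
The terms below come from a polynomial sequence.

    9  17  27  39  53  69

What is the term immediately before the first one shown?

3

D1: 8, 10, 12, 14, 16
D2: 2, 2, 2, 2
The second differences are constant at 2.
Work back: 8 − 2 = 6;  9 − 6 = 3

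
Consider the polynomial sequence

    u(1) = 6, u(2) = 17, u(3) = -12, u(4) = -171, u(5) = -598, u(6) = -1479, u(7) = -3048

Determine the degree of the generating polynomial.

4

11, -29, -159, -427, -881, -1569
-40, -130, -268, -454, -688
-90, -138, -186, -234
-48, -48, -48
The fourth differences are constant, so the polynomial has degree 4.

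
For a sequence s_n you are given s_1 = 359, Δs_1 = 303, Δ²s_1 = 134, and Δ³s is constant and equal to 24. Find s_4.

Build the table forward from the leading diagonal:
Δ³: 24  24  24  24
Δ²: 134  158  182  206
Δ: 303  437  595  777
s: 359  662  1099  1694

1694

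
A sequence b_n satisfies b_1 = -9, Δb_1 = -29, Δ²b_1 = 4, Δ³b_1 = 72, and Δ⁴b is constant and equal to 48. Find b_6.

Build the table forward from the leading diagonal:
D4: 48  48  48  48  48  48
D3: 72  120  168  216  264  312
D2: 4  76  196  364  580  844
D1: -29  -25  51  247  611  1191
b: -9  -38  -63  -12  235  846

846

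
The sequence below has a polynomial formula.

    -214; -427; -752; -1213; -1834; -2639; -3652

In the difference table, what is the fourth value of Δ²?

-184

D1: -213, -325, -461, -621, -805, -1013
D2: -112, -136, -160, -184, -208
D3: -24, -24, -24, -24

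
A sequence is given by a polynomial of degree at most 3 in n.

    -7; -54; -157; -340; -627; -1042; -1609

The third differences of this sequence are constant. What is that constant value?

-24

Δ: -47, -103, -183, -287, -415, -567
Δ²: -56, -80, -104, -128, -152
Δ³: -24, -24, -24, -24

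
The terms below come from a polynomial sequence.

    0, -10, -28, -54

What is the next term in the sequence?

-88

First differences: -10  -18  -26
Second differences: -8  -8
The second differences are constant (-8).
-26 − 8 = -34;  -54 − 34 = -88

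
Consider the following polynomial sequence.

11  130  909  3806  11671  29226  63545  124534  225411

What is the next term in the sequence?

Δ: 119 , 779 , 2897 , 7865 , 17555 , 34319 , 60989 , 100877
Δ²: 660 , 2118 , 4968 , 9690 , 16764 , 26670 , 39888
Δ³: 1458 , 2850 , 4722 , 7074 , 9906 , 13218
Δ⁴: 1392 , 1872 , 2352 , 2832 , 3312
Δ⁵: 480 , 480 , 480 , 480
Constant fifth difference = 480, so extend:
3312 + 480 = 3792;  13218 + 3792 = 17010;  39888 + 17010 = 56898;  100877 + 56898 = 157775;  225411 + 157775 = 383186

383186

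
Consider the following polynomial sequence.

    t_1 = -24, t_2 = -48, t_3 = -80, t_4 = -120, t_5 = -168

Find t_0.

First differences: -24, -32, -40, -48
Second differences: -8, -8, -8
The second differences are constant at -8.
Work back: -24 + 8 = -16;  -24 + 16 = -8

-8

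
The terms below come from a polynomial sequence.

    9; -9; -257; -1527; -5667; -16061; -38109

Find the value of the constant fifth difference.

-480

Δ: -18, -248, -1270, -4140, -10394, -22048
Δ²: -230, -1022, -2870, -6254, -11654
Δ³: -792, -1848, -3384, -5400
Δ⁴: -1056, -1536, -2016
Δ⁵: -480, -480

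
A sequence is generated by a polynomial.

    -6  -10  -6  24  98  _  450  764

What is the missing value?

234

Using the first 5 terms:
D1: -4, 4, 30, 74
D2: 8, 26, 44
D3: 18, 18
Constant third difference = 18.
Extend forward: 44 + 18 = 62;  74 + 62 = 136;  98 + 136 = 234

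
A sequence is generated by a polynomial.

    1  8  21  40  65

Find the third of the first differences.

19

Δ: 7, 13, 19, 25
Δ²: 6, 6, 6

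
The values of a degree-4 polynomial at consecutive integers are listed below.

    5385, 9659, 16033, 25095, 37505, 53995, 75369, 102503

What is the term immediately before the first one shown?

2695

4274  6374  9062  12410  16490  21374  27134
2100  2688  3348  4080  4884  5760
588  660  732  804  876
72  72  72  72
The fourth differences are constant at 72.
Work back: 588 − 72 = 516;  2100 − 516 = 1584;  4274 − 1584 = 2690;  5385 − 2690 = 2695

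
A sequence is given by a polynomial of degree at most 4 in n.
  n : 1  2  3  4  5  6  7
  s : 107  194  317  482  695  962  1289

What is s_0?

50

Δ: 87, 123, 165, 213, 267, 327
Δ²: 36, 42, 48, 54, 60
Δ³: 6, 6, 6, 6
The third differences are constant at 6.
Work back: 36 − 6 = 30;  87 − 30 = 57;  107 − 57 = 50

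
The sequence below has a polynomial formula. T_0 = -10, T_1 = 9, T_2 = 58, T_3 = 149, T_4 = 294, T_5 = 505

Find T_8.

D1: 19, 49, 91, 145, 211
D2: 30, 42, 54, 66
D3: 12, 12, 12
Third differences constant at 12.
66 + 12 = 78;  211 + 78 = 289;  505 + 289 = 794
78 + 12 = 90;  289 + 90 = 379;  794 + 379 = 1173
90 + 12 = 102;  379 + 102 = 481;  1173 + 481 = 1654

1654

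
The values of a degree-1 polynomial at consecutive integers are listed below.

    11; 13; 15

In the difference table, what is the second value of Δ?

2

D1: 2, 2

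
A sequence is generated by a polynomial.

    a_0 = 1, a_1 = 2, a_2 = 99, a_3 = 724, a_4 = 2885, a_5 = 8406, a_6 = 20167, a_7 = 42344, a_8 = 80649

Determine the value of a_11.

377532

D1: 1 , 97 , 625 , 2161 , 5521 , 11761 , 22177 , 38305
D2: 96 , 528 , 1536 , 3360 , 6240 , 10416 , 16128
D3: 432 , 1008 , 1824 , 2880 , 4176 , 5712
D4: 576 , 816 , 1056 , 1296 , 1536
D5: 240 , 240 , 240 , 240
Constant fifth difference = 240, so extend:
1536 + 240 = 1776;  5712 + 1776 = 7488;  16128 + 7488 = 23616;  38305 + 23616 = 61921;  80649 + 61921 = 142570
1776 + 240 = 2016;  7488 + 2016 = 9504;  23616 + 9504 = 33120;  61921 + 33120 = 95041;  142570 + 95041 = 237611
2016 + 240 = 2256;  9504 + 2256 = 11760;  33120 + 11760 = 44880;  95041 + 44880 = 139921;  237611 + 139921 = 377532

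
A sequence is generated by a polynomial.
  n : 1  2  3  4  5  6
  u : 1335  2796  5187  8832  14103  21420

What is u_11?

First differences: 1461 , 2391 , 3645 , 5271 , 7317
Second differences: 930 , 1254 , 1626 , 2046
Third differences: 324 , 372 , 420
Fourth differences: 48 , 48
The fourth differences are constant (48).
420 + 48 = 468;  2046 + 468 = 2514;  7317 + 2514 = 9831;  21420 + 9831 = 31251
468 + 48 = 516;  2514 + 516 = 3030;  9831 + 3030 = 12861;  31251 + 12861 = 44112
516 + 48 = 564;  3030 + 564 = 3594;  12861 + 3594 = 16455;  44112 + 16455 = 60567
564 + 48 = 612;  3594 + 612 = 4206;  16455 + 4206 = 20661;  60567 + 20661 = 81228
612 + 48 = 660;  4206 + 660 = 4866;  20661 + 4866 = 25527;  81228 + 25527 = 106755

106755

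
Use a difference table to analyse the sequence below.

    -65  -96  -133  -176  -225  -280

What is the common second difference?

D1: -31, -37, -43, -49, -55
D2: -6, -6, -6, -6

-6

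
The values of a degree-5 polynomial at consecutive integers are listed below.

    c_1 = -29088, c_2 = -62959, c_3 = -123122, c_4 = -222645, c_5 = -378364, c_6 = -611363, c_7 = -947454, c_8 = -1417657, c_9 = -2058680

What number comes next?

Δ: -33871 , -60163 , -99523 , -155719 , -232999 , -336091 , -470203 , -641023
Δ²: -26292 , -39360 , -56196 , -77280 , -103092 , -134112 , -170820
Δ³: -13068 , -16836 , -21084 , -25812 , -31020 , -36708
Δ⁴: -3768 , -4248 , -4728 , -5208 , -5688
Δ⁵: -480 , -480 , -480 , -480
Fifth differences constant at -480.
-5688 − 480 = -6168;  -36708 − 6168 = -42876;  -170820 − 42876 = -213696;  -641023 − 213696 = -854719;  -2058680 − 854719 = -2913399

-2913399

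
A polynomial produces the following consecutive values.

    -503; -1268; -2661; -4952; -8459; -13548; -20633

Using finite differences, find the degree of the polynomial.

4

D1: -765, -1393, -2291, -3507, -5089, -7085
D2: -628, -898, -1216, -1582, -1996
D3: -270, -318, -366, -414
D4: -48, -48, -48
The fourth differences are constant, so the polynomial has degree 4.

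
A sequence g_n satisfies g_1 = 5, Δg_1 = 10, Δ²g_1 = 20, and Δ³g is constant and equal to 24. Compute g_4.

Build the table forward from the leading diagonal:
Third differences: 24, 24, 24, 24
Second differences: 20, 44, 68, 92
First differences: 10, 30, 74, 142
g: 5, 15, 45, 119

119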